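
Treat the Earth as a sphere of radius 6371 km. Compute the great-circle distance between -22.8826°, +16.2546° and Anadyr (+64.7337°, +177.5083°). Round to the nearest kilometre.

15166 km

Δλ = 177.5083 − 16.2546 = 161.2537°.
Δφ = 64.7337 − -22.8826 = 87.6163°.
a = sin²(Δφ/2) + cos φ₁ · cos φ₂ · sin²(Δλ/2) = 0.862010.
c = 2·atan2(√a, √(1−a)) = 2.38041 rad → d = 6371·c ≈ 15165.59 km.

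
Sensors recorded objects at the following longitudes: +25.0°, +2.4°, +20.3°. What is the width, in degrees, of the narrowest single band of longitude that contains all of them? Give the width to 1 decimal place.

22.6°

Sort the longitudes: +2.4°, +20.3°, +25.0°.
Eastward gaps between consecutive values (wrapping around): 17.9°, 4.7°, 337.4°.
Largest gap = 337.4° ⇒ minimal covering band is its complement: 360° − 337.4° = 22.6°.
Band runs from +2.4° eastward to +25.0°.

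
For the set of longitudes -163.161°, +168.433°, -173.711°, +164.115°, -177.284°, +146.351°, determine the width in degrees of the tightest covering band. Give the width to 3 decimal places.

Sort the longitudes: -177.284°, -173.711°, -163.161°, +146.351°, +164.115°, +168.433°.
Eastward gaps between consecutive values (wrapping around): 3.573°, 10.550°, 309.512°, 17.764°, 4.318°, 14.283°.
Largest gap = 309.512° ⇒ minimal covering band is its complement: 360° − 309.512° = 50.488°.
Band runs from +146.351° eastward to -163.161°, crossing the antimeridian.

50.488°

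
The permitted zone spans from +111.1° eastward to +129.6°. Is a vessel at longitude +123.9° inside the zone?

Band width going east from +111.1° to +129.6°: ((129.6 − 111.1) mod 360) = 18.5°.
Offset of +123.9° east of the west edge: ((123.9 − 111.1) mod 360) = 12.8°.
12.8° ≤ 18.5° ⇒ inside.

Yes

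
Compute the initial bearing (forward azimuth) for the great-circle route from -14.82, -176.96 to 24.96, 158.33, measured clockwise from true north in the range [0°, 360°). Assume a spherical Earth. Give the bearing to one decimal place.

328.5°

Δλ = 158.33 − -176.96 = 335.29°; wrapped into (−180°, 180°]: -24.71°.
θ = atan2( sin Δλ · cos φ₂ , cos φ₁ · sin φ₂ − sin φ₁ · cos φ₂ · cos Δλ )
  = atan2(-0.37898, 0.61861) = -31.493° → normalised to [0°, 360°): 328.507°.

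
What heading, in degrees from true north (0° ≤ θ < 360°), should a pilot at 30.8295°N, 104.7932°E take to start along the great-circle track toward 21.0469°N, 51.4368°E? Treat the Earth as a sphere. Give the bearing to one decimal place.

Δλ = 51.4368 − 104.7932 = -53.3564°.
θ = atan2( sin Δλ · cos φ₂ , cos φ₁ · sin φ₂ − sin φ₁ · cos φ₂ · cos Δλ )
  = atan2(-0.74884, 0.02292) = -88.247° → normalised to [0°, 360°): 271.753°.

271.8°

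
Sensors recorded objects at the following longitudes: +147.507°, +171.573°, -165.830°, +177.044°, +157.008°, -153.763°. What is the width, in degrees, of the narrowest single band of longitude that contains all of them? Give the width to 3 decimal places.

Sort the longitudes: -165.830°, -153.763°, +147.507°, +157.008°, +171.573°, +177.044°.
Eastward gaps between consecutive values (wrapping around): 12.067°, 301.270°, 9.501°, 14.565°, 5.471°, 17.126°.
Largest gap = 301.270° ⇒ minimal covering band is its complement: 360° − 301.270° = 58.730°.
Band runs from +147.507° eastward to -153.763°, crossing the antimeridian.

58.730°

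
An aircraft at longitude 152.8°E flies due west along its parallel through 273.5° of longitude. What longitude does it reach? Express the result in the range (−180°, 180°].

Start at +152.8°; shift −273.5° → -120.7°.
-120.7° already lies in (−180°, 180°].

120.7°W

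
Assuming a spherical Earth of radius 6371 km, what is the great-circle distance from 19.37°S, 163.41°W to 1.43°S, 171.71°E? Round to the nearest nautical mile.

Δλ = 171.71 − -163.41 = 335.12°; wrapped into (−180°, 180°]: -24.88°.
Δφ = -1.43 − -19.37 = 17.94°.
a = sin²(Δφ/2) + cos φ₁ · cos φ₂ · sin²(Δλ/2) = 0.068074.
c = 2·atan2(√a, √(1−a)) = 0.52793 rad → d = 6371·c ≈ 3363.45 km ≈ 1816.12 nmi.

1816 nmi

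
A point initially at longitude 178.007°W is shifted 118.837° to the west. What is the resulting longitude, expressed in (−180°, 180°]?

Start at -178.007°; shift −118.837° → -296.844°.
-296.844° lies outside (−180°, 180°]; add 360° → +63.156°.

63.156°E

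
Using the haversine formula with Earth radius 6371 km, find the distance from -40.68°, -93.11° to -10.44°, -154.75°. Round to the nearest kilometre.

Δλ = -154.75 − -93.11 = -61.64°.
Δφ = -10.44 − -40.68 = 30.24°.
a = sin²(Δφ/2) + cos φ₁ · cos φ₂ · sin²(Δλ/2) = 0.263809.
c = 2·atan2(√a, √(1−a)) = 1.07880 rad → d = 6371·c ≈ 6873.07 km.

6873 km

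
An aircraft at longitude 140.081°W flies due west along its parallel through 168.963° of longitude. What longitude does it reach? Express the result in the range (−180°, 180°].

50.956°E

Start at -140.081°; shift −168.963° → -309.044°.
-309.044° lies outside (−180°, 180°]; add 360° → +50.956°.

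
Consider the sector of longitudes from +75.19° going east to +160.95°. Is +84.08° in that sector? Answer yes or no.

Yes

Band width going east from +75.19° to +160.95°: ((160.95 − 75.19) mod 360) = 85.76°.
Offset of +84.08° east of the west edge: ((84.08 − 75.19) mod 360) = 8.89°.
8.89° ≤ 85.76° ⇒ inside.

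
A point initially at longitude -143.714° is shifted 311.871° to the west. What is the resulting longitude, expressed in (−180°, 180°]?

Start at -143.714°; shift −311.871° → -455.585°.
-455.585° lies outside (−180°, 180°]; add 360° → -95.585°.

-95.585°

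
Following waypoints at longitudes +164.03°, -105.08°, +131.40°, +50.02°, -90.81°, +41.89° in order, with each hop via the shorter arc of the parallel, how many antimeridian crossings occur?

Leg 1: +164.03° → -105.08°, shortest Δλ = 90.89° (east) — crosses 180°.
Leg 2: -105.08° → +131.40°, shortest Δλ = -123.52° (west) — crosses 180°.
Leg 3: +131.40° → +50.02°, shortest Δλ = -81.38° (west) — does not cross 180°.
Leg 4: +50.02° → -90.81°, shortest Δλ = -140.83° (west) — does not cross 180°.
Leg 5: -90.81° → +41.89°, shortest Δλ = 132.7° (east) — does not cross 180°.
Total crossings: 2.

2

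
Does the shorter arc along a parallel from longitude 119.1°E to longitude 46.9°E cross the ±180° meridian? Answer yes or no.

Signed shortest Δλ = ((46.9 − 119.1 + 180) mod 360) − 180 = -72.2°.
Going west by 72.2° from +119.1° reaches +46.9° without touching 180°.

No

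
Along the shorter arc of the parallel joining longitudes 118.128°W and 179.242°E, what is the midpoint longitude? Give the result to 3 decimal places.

Signed shortest Δλ from -118.128° to +179.242° is -62.630°.
Midpoint longitude = -118.128° + (-62.630°)/2 = -118.128° − 31.315° = -149.443°.
(The naïve average (-118.128 + +179.242)/2 = 30.557° is on the wrong side of the globe.)

149.443°W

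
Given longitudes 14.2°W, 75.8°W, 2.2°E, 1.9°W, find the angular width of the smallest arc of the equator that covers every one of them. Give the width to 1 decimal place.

78.0°

Sort the longitudes: -75.8°, -14.2°, -1.9°, +2.2°.
Eastward gaps between consecutive values (wrapping around): 61.6°, 12.3°, 4.1°, 282.0°.
Largest gap = 282.0° ⇒ minimal covering band is its complement: 360° − 282.0° = 78.0°.
Band runs from -75.8° eastward to +2.2°.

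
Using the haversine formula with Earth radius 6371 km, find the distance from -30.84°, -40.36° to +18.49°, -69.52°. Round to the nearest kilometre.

Δλ = -69.52 − -40.36 = -29.16°.
Δφ = 18.49 − -30.84 = 49.33°.
a = sin²(Δφ/2) + cos φ₁ · cos φ₂ · sin²(Δλ/2) = 0.225749.
c = 2·atan2(√a, √(1−a)) = 0.99023 rad → d = 6371·c ≈ 6308.73 km.

6309 km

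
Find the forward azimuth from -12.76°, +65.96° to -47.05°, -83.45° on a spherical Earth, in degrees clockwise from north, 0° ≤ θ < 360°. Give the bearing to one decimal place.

202.3°

Δλ = -83.45 − 65.96 = -149.41°.
θ = atan2( sin Δλ · cos φ₂ , cos φ₁ · sin φ₂ − sin φ₁ · cos φ₂ · cos Δλ )
  = atan2(-0.34674, -0.84342) = -157.652° → normalised to [0°, 360°): 202.348°.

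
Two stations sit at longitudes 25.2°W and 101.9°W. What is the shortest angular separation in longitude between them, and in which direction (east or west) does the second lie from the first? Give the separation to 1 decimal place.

76.7° west

Raw difference: -101.9 − -25.2 = -76.7°.
Normalise into (−180°, 180°]: -76.7° stays -76.7°.
Negative ⇒ the second point lies to the west; separation 76.7°.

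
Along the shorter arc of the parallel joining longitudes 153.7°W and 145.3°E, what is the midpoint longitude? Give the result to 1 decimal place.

Signed shortest Δλ from -153.7° to +145.3° is -61.0°.
Midpoint longitude = -153.7° + (-61.0°)/2 = -153.7° − 30.5° = -184.2°.
Normalise into (−180°, 180°]: +175.8°.
(The naïve average (-153.7 + +145.3)/2 = -4.2° is on the wrong side of the globe.)

175.8°E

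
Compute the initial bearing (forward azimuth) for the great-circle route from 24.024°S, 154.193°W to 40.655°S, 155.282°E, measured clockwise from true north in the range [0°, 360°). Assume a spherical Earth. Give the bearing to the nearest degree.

Δλ = 155.282 − -154.193 = 309.475°; wrapped into (−180°, 180°]: -50.525°.
θ = atan2( sin Δλ · cos φ₂ , cos φ₁ · sin φ₂ − sin φ₁ · cos φ₂ · cos Δλ )
  = atan2(-0.58560, -0.39871) = -124.249° → normalised to [0°, 360°): 235.751°.

236°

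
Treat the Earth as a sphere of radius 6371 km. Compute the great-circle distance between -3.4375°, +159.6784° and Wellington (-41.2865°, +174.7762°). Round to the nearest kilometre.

Δλ = 174.7762 − 159.6784 = 15.0978°.
Δφ = -41.2865 − -3.4375 = -37.8490°.
a = sin²(Δφ/2) + cos φ₁ · cos φ₂ · sin²(Δλ/2) = 0.118130.
c = 2·atan2(√a, √(1−a)) = 0.70171 rad → d = 6371·c ≈ 4470.59 km.

4471 km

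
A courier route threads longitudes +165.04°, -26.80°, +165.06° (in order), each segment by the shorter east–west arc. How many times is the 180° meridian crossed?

2

Leg 1: +165.04° → -26.80°, shortest Δλ = 168.16° (east) — crosses 180°.
Leg 2: -26.80° → +165.06°, shortest Δλ = -168.14° (west) — crosses 180°.
Total crossings: 2.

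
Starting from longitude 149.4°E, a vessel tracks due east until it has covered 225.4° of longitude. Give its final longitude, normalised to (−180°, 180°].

14.8°E

Start at +149.4°; shift +225.4° → +374.8°.
+374.8° lies outside (−180°, 180°]; subtract 360° → +14.8°.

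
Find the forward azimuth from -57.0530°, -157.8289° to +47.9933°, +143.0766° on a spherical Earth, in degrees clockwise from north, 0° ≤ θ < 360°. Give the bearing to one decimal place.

320.3°

Δλ = 143.0766 − -157.8289 = 300.9055°; wrapped into (−180°, 180°]: -59.0945°.
θ = atan2( sin Δλ · cos φ₂ , cos φ₁ · sin φ₂ − sin φ₁ · cos φ₂ · cos Δλ )
  = atan2(-0.57420, 0.69257) = -39.662° → normalised to [0°, 360°): 320.338°.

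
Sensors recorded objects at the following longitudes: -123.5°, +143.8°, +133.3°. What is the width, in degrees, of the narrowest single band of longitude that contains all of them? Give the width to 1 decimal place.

Sort the longitudes: -123.5°, +133.3°, +143.8°.
Eastward gaps between consecutive values (wrapping around): 256.8°, 10.5°, 92.7°.
Largest gap = 256.8° ⇒ minimal covering band is its complement: 360° − 256.8° = 103.2°.
Band runs from +133.3° eastward to -123.5°, crossing the antimeridian.

103.2°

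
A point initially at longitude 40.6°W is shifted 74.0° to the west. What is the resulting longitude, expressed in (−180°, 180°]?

Start at -40.6°; shift −74.0° → -114.6°.
-114.6° already lies in (−180°, 180°].

114.6°W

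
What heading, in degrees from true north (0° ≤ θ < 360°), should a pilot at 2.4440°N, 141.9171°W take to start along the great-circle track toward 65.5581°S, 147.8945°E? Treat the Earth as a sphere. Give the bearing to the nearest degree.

Δλ = 147.8945 − -141.9171 = 289.8116°; wrapped into (−180°, 180°]: -70.1884°.
θ = atan2( sin Δλ · cos φ₂ , cos φ₁ · sin φ₂ − sin φ₁ · cos φ₂ · cos Δλ )
  = atan2(-0.38928, -0.91553) = -156.965° → normalised to [0°, 360°): 203.035°.

203°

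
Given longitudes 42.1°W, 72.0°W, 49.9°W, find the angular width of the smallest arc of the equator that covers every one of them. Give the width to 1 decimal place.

Sort the longitudes: -72.0°, -49.9°, -42.1°.
Eastward gaps between consecutive values (wrapping around): 22.1°, 7.8°, 330.1°.
Largest gap = 330.1° ⇒ minimal covering band is its complement: 360° − 330.1° = 29.9°.
Band runs from -72.0° eastward to -42.1°.

29.9°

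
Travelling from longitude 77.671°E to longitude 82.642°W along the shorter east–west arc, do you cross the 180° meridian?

No

Signed shortest Δλ = ((-82.642 − 77.671 + 180) mod 360) − 180 = -160.313°.
Going west by 160.313° from +77.671° reaches -82.642° without touching 180°.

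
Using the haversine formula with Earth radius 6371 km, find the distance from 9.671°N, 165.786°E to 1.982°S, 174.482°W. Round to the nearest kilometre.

Δλ = -174.482 − 165.786 = -340.268°; wrapped into (−180°, 180°]: 19.732°.
Δφ = -1.982 − 9.671 = -11.653°.
a = sin²(Δφ/2) + cos φ₁ · cos φ₂ · sin²(Δλ/2) = 0.039230.
c = 2·atan2(√a, √(1−a)) = 0.39877 rad → d = 6371·c ≈ 2540.55 km.

2541 km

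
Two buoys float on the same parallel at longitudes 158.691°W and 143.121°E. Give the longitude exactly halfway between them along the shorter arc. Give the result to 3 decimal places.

172.215°E

Signed shortest Δλ from -158.691° to +143.121° is -58.188°.
Midpoint longitude = -158.691° + (-58.188°)/2 = -158.691° − 29.094° = -187.785°.
Normalise into (−180°, 180°]: +172.215°.
(The naïve average (-158.691 + +143.121)/2 = -7.785° is on the wrong side of the globe.)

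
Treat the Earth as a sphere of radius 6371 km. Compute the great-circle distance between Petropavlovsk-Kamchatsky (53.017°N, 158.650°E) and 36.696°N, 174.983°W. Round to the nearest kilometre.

2731 km

Δλ = -174.983 − 158.650 = -333.633°; wrapped into (−180°, 180°]: 26.367°.
Δφ = 36.696 − 53.017 = -16.321°.
a = sin²(Δφ/2) + cos φ₁ · cos φ₂ · sin²(Δλ/2) = 0.045239.
c = 2·atan2(√a, √(1−a)) = 0.42866 rad → d = 6371·c ≈ 2731.02 km.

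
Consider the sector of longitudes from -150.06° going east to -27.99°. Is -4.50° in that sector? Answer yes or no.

No

Band width going east from -150.06° to -27.99°: ((-27.99 − -150.06) mod 360) = 122.07°.
Offset of -4.50° east of the west edge: ((-4.50 − -150.06) mod 360) = 145.56°.
145.56° > 122.07° ⇒ outside.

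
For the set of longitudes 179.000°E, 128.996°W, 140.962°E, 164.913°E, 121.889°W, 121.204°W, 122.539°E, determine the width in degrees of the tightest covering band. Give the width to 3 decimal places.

116.257°

Sort the longitudes: -128.996°, -121.889°, -121.204°, +122.539°, +140.962°, +164.913°, +179.000°.
Eastward gaps between consecutive values (wrapping around): 7.107°, 0.685°, 243.743°, 18.423°, 23.951°, 14.087°, 52.004°.
Largest gap = 243.743° ⇒ minimal covering band is its complement: 360° − 243.743° = 116.257°.
Band runs from +122.539° eastward to -121.204°, crossing the antimeridian.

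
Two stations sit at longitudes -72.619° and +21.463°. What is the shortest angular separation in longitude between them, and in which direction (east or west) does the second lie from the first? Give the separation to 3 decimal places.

Raw difference: 21.463 − -72.619 = 94.082°.
Normalise into (−180°, 180°]: 94.082° stays 94.082°.
Positive ⇒ the second point lies to the east; separation 94.082°.

94.082° east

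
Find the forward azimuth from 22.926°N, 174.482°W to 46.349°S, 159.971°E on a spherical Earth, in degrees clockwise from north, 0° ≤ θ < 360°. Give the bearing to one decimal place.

198.1°

Δλ = 159.971 − -174.482 = 334.453°; wrapped into (−180°, 180°]: -25.547°.
θ = atan2( sin Δλ · cos φ₂ , cos φ₁ · sin φ₂ − sin φ₁ · cos φ₂ · cos Δλ )
  = atan2(-0.29768, -0.90900) = -161.868° → normalised to [0°, 360°): 198.132°.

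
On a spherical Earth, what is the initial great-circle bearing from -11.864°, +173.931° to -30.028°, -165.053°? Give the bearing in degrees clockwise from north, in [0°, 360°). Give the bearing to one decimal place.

Δλ = -165.053 − 173.931 = -338.984°; wrapped into (−180°, 180°]: 21.016°.
θ = atan2( sin Δλ · cos φ₂ , cos φ₁ · sin φ₂ − sin φ₁ · cos φ₂ · cos Δλ )
  = atan2(0.31049, -0.32358) = 136.182° → normalised to [0°, 360°): 136.182°.

136.2°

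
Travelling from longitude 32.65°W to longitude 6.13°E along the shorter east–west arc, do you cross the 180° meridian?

No

Signed shortest Δλ = ((6.13 − -32.65 + 180) mod 360) − 180 = 38.78°.
Going east by 38.78° from -32.65° reaches +6.13° without touching 180°.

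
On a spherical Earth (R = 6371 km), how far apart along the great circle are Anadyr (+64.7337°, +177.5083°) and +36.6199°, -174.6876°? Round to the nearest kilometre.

Δλ = -174.6876 − 177.5083 = -352.1959°; wrapped into (−180°, 180°]: 7.8041°.
Δφ = 36.6199 − 64.7337 = -28.1138°.
a = sin²(Δφ/2) + cos φ₁ · cos φ₂ · sin²(Δλ/2) = 0.060580.
c = 2·atan2(√a, √(1−a)) = 0.49737 rad → d = 6371·c ≈ 3168.74 km.

3169 km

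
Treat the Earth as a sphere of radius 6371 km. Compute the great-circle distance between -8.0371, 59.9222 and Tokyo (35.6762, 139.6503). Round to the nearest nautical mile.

Δλ = 139.6503 − 59.9222 = 79.7281°.
Δφ = 35.6762 − -8.0371 = 43.7133°.
a = sin²(Δφ/2) + cos φ₁ · cos φ₂ · sin²(Δλ/2) = 0.469055.
c = 2·atan2(√a, √(1−a)) = 1.50887 rad → d = 6371·c ≈ 9612.99 km ≈ 5190.60 nmi.

5191 nmi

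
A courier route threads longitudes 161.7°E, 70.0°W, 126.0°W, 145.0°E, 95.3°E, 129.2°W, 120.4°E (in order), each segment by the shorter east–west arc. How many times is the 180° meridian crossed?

4

Leg 1: +161.7° → -70.0°, shortest Δλ = 128.3° (east) — crosses 180°.
Leg 2: -70.0° → -126.0°, shortest Δλ = -56.0° (west) — does not cross 180°.
Leg 3: -126.0° → +145.0°, shortest Δλ = -89.0° (west) — crosses 180°.
Leg 4: +145.0° → +95.3°, shortest Δλ = -49.7° (west) — does not cross 180°.
Leg 5: +95.3° → -129.2°, shortest Δλ = 135.5° (east) — crosses 180°.
Leg 6: -129.2° → +120.4°, shortest Δλ = -110.4° (west) — crosses 180°.
Total crossings: 4.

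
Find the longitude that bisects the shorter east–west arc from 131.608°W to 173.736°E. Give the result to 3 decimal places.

Signed shortest Δλ from -131.608° to +173.736° is -54.656°.
Midpoint longitude = -131.608° + (-54.656°)/2 = -131.608° − 27.328° = -158.936°.
(The naïve average (-131.608 + +173.736)/2 = 21.064° is on the wrong side of the globe.)

158.936°W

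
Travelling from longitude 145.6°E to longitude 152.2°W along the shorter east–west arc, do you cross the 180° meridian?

Naïve |-152.2 − 145.6| = 297.8° > 180°, so the shorter arc goes the other way round — across 180°.
Signed shortest Δλ = ((-152.2 − 145.6 + 180) mod 360) − 180 = 62.2°.
Going east by 62.2° from +145.6° passes through 180° before reaching -152.2°.

Yes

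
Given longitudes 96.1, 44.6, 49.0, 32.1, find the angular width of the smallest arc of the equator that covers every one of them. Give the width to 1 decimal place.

64.0°

Sort the longitudes: +32.1°, +44.6°, +49.0°, +96.1°.
Eastward gaps between consecutive values (wrapping around): 12.5°, 4.4°, 47.1°, 296.0°.
Largest gap = 296.0° ⇒ minimal covering band is its complement: 360° − 296.0° = 64.0°.
Band runs from +32.1° eastward to +96.1°.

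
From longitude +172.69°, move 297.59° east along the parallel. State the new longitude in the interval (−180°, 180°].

Start at +172.69°; shift +297.59° → +470.28°.
+470.28° lies outside (−180°, 180°]; subtract 360° → +110.28°.

+110.28°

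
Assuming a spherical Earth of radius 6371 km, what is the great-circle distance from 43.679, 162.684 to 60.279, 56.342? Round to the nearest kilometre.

Δλ = 56.342 − 162.684 = -106.342°.
Δφ = 60.279 − 43.679 = 16.600°.
a = sin²(Δφ/2) + cos φ₁ · cos φ₂ · sin²(Δλ/2) = 0.250560.
c = 2·atan2(√a, √(1−a)) = 1.04849 rad → d = 6371·c ≈ 6679.93 km.

6680 km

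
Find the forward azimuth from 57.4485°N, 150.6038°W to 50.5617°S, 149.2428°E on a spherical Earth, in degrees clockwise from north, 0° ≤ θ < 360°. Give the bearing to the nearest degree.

Δλ = 149.2428 − -150.6038 = 299.8466°; wrapped into (−180°, 180°]: -60.1534°.
θ = atan2( sin Δλ · cos φ₂ , cos φ₁ · sin φ₂ − sin φ₁ · cos φ₂ · cos Δλ )
  = atan2(-0.55099, -0.68203) = -141.067° → normalised to [0°, 360°): 218.933°.

219°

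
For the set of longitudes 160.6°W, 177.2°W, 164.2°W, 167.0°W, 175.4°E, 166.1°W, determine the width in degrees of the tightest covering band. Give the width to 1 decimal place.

Sort the longitudes: -177.2°, -167.0°, -166.1°, -164.2°, -160.6°, +175.4°.
Eastward gaps between consecutive values (wrapping around): 10.2°, 0.9°, 1.9°, 3.6°, 336.0°, 7.4°.
Largest gap = 336.0° ⇒ minimal covering band is its complement: 360° − 336.0° = 24.0°.
Band runs from +175.4° eastward to -160.6°, crossing the antimeridian.

24.0°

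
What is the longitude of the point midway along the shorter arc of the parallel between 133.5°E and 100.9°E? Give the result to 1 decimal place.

117.2°E

Signed shortest Δλ from +133.5° to +100.9° is -32.6°.
Midpoint longitude = +133.5° + (-32.6°)/2 = +133.5° − 16.3° = +117.2°.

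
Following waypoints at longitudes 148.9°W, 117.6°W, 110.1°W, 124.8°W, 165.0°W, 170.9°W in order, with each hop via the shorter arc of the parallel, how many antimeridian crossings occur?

0

Leg 1: -148.9° → -117.6°, shortest Δλ = 31.3° (east) — does not cross 180°.
Leg 2: -117.6° → -110.1°, shortest Δλ = 7.5° (east) — does not cross 180°.
Leg 3: -110.1° → -124.8°, shortest Δλ = -14.7° (west) — does not cross 180°.
Leg 4: -124.8° → -165.0°, shortest Δλ = -40.2° (west) — does not cross 180°.
Leg 5: -165.0° → -170.9°, shortest Δλ = -5.9° (west) — does not cross 180°.
Total crossings: 0.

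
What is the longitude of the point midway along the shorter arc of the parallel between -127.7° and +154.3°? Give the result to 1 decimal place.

Signed shortest Δλ from -127.7° to +154.3° is -78.0°.
Midpoint longitude = -127.7° + (-78.0°)/2 = -127.7° − 39.0° = -166.7°.
(The naïve average (-127.7 + +154.3)/2 = 13.3° is on the wrong side of the globe.)

-166.7°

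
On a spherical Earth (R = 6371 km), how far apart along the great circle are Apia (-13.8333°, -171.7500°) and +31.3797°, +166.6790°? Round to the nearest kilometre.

Δλ = 166.6790 − -171.7500 = 338.4290°; wrapped into (−180°, 180°]: -21.5710°.
Δφ = 31.3797 − -13.8333 = 45.2130°.
a = sin²(Δφ/2) + cos φ₁ · cos φ₂ · sin²(Δλ/2) = 0.176793.
c = 2·atan2(√a, √(1−a)) = 0.86792 rad → d = 6371·c ≈ 5529.53 km.

5530 km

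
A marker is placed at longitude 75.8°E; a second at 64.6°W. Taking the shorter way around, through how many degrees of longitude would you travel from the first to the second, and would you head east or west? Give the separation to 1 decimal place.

140.4° west

Raw difference: -64.6 − 75.8 = -140.4°.
Normalise into (−180°, 180°]: -140.4° stays -140.4°.
Negative ⇒ the second point lies to the west; separation 140.4°.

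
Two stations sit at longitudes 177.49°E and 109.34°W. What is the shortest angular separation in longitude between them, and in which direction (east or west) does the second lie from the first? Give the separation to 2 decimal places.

73.17° east

Raw difference: -109.34 − 177.49 = -286.83°.
Normalise into (−180°, 180°]: -286.83° + 360° = 73.17°.
Positive ⇒ the second point lies to the east; separation 73.17°.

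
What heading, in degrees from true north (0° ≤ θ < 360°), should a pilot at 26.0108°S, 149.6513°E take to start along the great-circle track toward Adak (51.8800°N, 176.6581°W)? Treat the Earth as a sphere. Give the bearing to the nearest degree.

Δλ = -176.6581 − 149.6513 = -326.3094°; wrapped into (−180°, 180°]: 33.6906°.
θ = atan2( sin Δλ · cos φ₂ , cos φ₁ · sin φ₂ − sin φ₁ · cos φ₂ · cos Δλ )
  = atan2(0.34243, 0.93228) = 20.168° → normalised to [0°, 360°): 20.168°.

20°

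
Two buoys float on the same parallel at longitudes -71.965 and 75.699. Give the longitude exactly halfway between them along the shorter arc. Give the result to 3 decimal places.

Signed shortest Δλ from -71.965° to +75.699° is +147.664°.
Midpoint longitude = -71.965° + (+147.664°)/2 = -71.965° + 73.832° = +1.867°.

+1.867°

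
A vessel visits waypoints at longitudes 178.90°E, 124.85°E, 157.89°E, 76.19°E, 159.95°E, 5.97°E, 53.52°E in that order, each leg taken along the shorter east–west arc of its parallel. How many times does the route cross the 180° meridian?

Leg 1: +178.90° → +124.85°, shortest Δλ = -54.05° (west) — does not cross 180°.
Leg 2: +124.85° → +157.89°, shortest Δλ = 33.04° (east) — does not cross 180°.
Leg 3: +157.89° → +76.19°, shortest Δλ = -81.7° (west) — does not cross 180°.
Leg 4: +76.19° → +159.95°, shortest Δλ = 83.76° (east) — does not cross 180°.
Leg 5: +159.95° → +5.97°, shortest Δλ = -153.98° (west) — does not cross 180°.
Leg 6: +5.97° → +53.52°, shortest Δλ = 47.55° (east) — does not cross 180°.
Total crossings: 0.

0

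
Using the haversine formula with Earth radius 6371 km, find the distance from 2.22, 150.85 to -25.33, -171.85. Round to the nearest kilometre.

Δλ = -171.85 − 150.85 = -322.70°; wrapped into (−180°, 180°]: 37.30°.
Δφ = -25.33 − 2.22 = -27.55°.
a = sin²(Δφ/2) + cos φ₁ · cos φ₂ · sin²(Δλ/2) = 0.149058.
c = 2·atan2(√a, √(1−a)) = 0.79276 rad → d = 6371·c ≈ 5050.66 km.

5051 km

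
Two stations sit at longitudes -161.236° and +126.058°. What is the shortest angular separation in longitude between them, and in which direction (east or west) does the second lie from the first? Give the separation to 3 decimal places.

72.706° west

Raw difference: 126.058 − -161.236 = 287.294°.
Normalise into (−180°, 180°]: 287.294° − 360° = -72.706°.
Negative ⇒ the second point lies to the west; separation 72.706°.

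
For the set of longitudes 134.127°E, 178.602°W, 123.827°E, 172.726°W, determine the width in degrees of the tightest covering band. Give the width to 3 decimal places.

63.447°

Sort the longitudes: -178.602°, -172.726°, +123.827°, +134.127°.
Eastward gaps between consecutive values (wrapping around): 5.876°, 296.553°, 10.300°, 47.271°.
Largest gap = 296.553° ⇒ minimal covering band is its complement: 360° − 296.553° = 63.447°.
Band runs from +123.827° eastward to -172.726°, crossing the antimeridian.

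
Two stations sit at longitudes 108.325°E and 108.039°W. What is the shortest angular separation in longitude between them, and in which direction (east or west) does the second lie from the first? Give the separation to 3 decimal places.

Raw difference: -108.039 − 108.325 = -216.364°.
Normalise into (−180°, 180°]: -216.364° + 360° = 143.636°.
Positive ⇒ the second point lies to the east; separation 143.636°.

143.636° east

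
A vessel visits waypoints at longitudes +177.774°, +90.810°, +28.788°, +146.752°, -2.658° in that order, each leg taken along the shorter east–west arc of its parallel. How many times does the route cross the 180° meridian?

Leg 1: +177.774° → +90.810°, shortest Δλ = -86.964° (west) — does not cross 180°.
Leg 2: +90.810° → +28.788°, shortest Δλ = -62.022° (west) — does not cross 180°.
Leg 3: +28.788° → +146.752°, shortest Δλ = 117.964° (east) — does not cross 180°.
Leg 4: +146.752° → -2.658°, shortest Δλ = -149.41° (west) — does not cross 180°.
Total crossings: 0.

0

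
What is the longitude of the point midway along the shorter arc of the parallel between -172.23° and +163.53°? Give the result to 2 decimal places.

Signed shortest Δλ from -172.23° to +163.53° is -24.24°.
Midpoint longitude = -172.23° + (-24.24°)/2 = -172.23° − 12.12° = -184.35°.
Normalise into (−180°, 180°]: +175.65°.
(The naïve average (-172.23 + +163.53)/2 = -4.35° is on the wrong side of the globe.)

+175.65°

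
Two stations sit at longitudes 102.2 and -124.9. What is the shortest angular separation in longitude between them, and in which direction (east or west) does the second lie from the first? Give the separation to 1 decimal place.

Raw difference: -124.9 − 102.2 = -227.1°.
Normalise into (−180°, 180°]: -227.1° + 360° = 132.9°.
Positive ⇒ the second point lies to the east; separation 132.9°.

132.9° east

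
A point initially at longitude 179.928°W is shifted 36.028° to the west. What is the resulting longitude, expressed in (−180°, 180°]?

144.044°E

Start at -179.928°; shift −36.028° → -215.956°.
-215.956° lies outside (−180°, 180°]; add 360° → +144.044°.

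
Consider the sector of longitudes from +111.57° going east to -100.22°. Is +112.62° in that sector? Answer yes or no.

Yes

Band width going east from +111.57° to -100.22°: ((-100.22 − 111.57) mod 360) = 148.21°.
Offset of +112.62° east of the west edge: ((112.62 − 111.57) mod 360) = 1.05°.
1.05° ≤ 148.21° ⇒ inside.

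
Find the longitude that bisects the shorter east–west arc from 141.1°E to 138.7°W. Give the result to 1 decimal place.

Signed shortest Δλ from +141.1° to -138.7° is +80.2°.
Midpoint longitude = +141.1° + (+80.2°)/2 = +141.1° + 40.1° = +181.2°.
Normalise into (−180°, 180°]: -178.8°.
(The naïve average (+141.1 + -138.7)/2 = 1.2° is on the wrong side of the globe.)

178.8°W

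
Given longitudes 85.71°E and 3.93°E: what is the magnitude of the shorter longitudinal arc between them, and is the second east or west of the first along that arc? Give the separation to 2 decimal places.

Raw difference: 3.93 − 85.71 = -81.78°.
Normalise into (−180°, 180°]: -81.78° stays -81.78°.
Negative ⇒ the second point lies to the west; separation 81.78°.

81.78° west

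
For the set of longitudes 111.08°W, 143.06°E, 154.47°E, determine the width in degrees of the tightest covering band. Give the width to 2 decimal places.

105.86°

Sort the longitudes: -111.08°, +143.06°, +154.47°.
Eastward gaps between consecutive values (wrapping around): 254.14°, 11.41°, 94.45°.
Largest gap = 254.14° ⇒ minimal covering band is its complement: 360° − 254.14° = 105.86°.
Band runs from +143.06° eastward to -111.08°, crossing the antimeridian.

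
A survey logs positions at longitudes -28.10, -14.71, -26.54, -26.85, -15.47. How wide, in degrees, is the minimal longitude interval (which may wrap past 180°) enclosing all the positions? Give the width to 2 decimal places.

Sort the longitudes: -28.10°, -26.85°, -26.54°, -15.47°, -14.71°.
Eastward gaps between consecutive values (wrapping around): 1.25°, 0.31°, 11.07°, 0.76°, 346.61°.
Largest gap = 346.61° ⇒ minimal covering band is its complement: 360° − 346.61° = 13.39°.
Band runs from -28.10° eastward to -14.71°.

13.39°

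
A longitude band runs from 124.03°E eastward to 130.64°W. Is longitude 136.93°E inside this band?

Yes

Band width going east from +124.03° to -130.64°: ((-130.64 − 124.03) mod 360) = 105.33°.
Offset of +136.93° east of the west edge: ((136.93 − 124.03) mod 360) = 12.90°.
12.90° ≤ 105.33° ⇒ inside.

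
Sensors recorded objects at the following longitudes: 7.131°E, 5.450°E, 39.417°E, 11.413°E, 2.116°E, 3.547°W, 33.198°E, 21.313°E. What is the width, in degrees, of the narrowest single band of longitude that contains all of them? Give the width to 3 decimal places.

Sort the longitudes: -3.547°, +2.116°, +5.450°, +7.131°, +11.413°, +21.313°, +33.198°, +39.417°.
Eastward gaps between consecutive values (wrapping around): 5.663°, 3.334°, 1.681°, 4.282°, 9.900°, 11.885°, 6.219°, 317.036°.
Largest gap = 317.036° ⇒ minimal covering band is its complement: 360° − 317.036° = 42.964°.
Band runs from -3.547° eastward to +39.417°.

42.964°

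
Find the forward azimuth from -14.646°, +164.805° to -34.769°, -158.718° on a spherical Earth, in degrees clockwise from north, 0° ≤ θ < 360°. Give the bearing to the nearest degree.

128°

Δλ = -158.718 − 164.805 = -323.523°; wrapped into (−180°, 180°]: 36.477°.
θ = atan2( sin Δλ · cos φ₂ , cos φ₁ · sin φ₂ − sin φ₁ · cos φ₂ · cos Δλ )
  = atan2(0.48836, -0.38473) = 128.231° → normalised to [0°, 360°): 128.231°.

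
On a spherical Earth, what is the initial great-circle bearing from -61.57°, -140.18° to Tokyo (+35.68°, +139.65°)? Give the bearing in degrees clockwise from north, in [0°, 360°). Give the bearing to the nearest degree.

Δλ = 139.65 − -140.18 = 279.83°; wrapped into (−180°, 180°]: -80.17°.
θ = atan2( sin Δλ · cos φ₂ , cos φ₁ · sin φ₂ − sin φ₁ · cos φ₂ · cos Δλ )
  = atan2(-0.80036, 0.39963) = -63.466° → normalised to [0°, 360°): 296.534°.

297°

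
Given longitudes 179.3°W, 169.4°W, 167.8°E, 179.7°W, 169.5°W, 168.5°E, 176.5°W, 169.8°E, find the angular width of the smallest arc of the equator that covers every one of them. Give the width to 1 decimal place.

22.8°

Sort the longitudes: -179.7°, -179.3°, -176.5°, -169.5°, -169.4°, +167.8°, +168.5°, +169.8°.
Eastward gaps between consecutive values (wrapping around): 0.4°, 2.8°, 7.0°, 0.1°, 337.2°, 0.7°, 1.3°, 10.5°.
Largest gap = 337.2° ⇒ minimal covering band is its complement: 360° − 337.2° = 22.8°.
Band runs from +167.8° eastward to -169.4°, crossing the antimeridian.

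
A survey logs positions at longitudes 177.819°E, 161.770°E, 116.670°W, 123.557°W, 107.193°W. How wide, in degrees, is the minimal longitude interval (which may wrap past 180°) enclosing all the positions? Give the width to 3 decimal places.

91.037°

Sort the longitudes: -123.557°, -116.670°, -107.193°, +161.770°, +177.819°.
Eastward gaps between consecutive values (wrapping around): 6.887°, 9.477°, 268.963°, 16.049°, 58.624°.
Largest gap = 268.963° ⇒ minimal covering band is its complement: 360° − 268.963° = 91.037°.
Band runs from +161.770° eastward to -107.193°, crossing the antimeridian.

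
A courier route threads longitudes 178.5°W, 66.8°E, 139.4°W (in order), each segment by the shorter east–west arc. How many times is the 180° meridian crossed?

Leg 1: -178.5° → +66.8°, shortest Δλ = -114.7° (west) — crosses 180°.
Leg 2: +66.8° → -139.4°, shortest Δλ = 153.8° (east) — crosses 180°.
Total crossings: 2.

2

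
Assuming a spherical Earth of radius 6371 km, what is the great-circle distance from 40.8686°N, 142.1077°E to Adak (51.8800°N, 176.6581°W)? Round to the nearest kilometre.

Δλ = -176.6581 − 142.1077 = -318.7658°; wrapped into (−180°, 180°]: 41.2342°.
Δφ = 51.8800 − 40.8686 = 11.0114°.
a = sin²(Δφ/2) + cos φ₁ · cos φ₂ · sin²(Δλ/2) = 0.067086.
c = 2·atan2(√a, √(1−a)) = 0.52399 rad → d = 6371·c ≈ 3338.36 km.

3338 km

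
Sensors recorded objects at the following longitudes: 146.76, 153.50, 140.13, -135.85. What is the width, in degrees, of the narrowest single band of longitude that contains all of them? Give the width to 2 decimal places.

Sort the longitudes: -135.85°, +140.13°, +146.76°, +153.50°.
Eastward gaps between consecutive values (wrapping around): 275.98°, 6.63°, 6.74°, 70.65°.
Largest gap = 275.98° ⇒ minimal covering band is its complement: 360° − 275.98° = 84.02°.
Band runs from +140.13° eastward to -135.85°, crossing the antimeridian.

84.02°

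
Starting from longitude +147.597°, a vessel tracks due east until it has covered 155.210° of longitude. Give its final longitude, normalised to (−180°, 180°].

-57.193°

Start at +147.597°; shift +155.210° → +302.807°.
+302.807° lies outside (−180°, 180°]; subtract 360° → -57.193°.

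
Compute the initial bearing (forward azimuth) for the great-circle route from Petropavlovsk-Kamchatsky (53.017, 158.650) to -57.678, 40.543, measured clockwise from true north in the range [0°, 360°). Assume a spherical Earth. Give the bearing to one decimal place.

236.9°

Δλ = 40.543 − 158.650 = -118.107°.
θ = atan2( sin Δλ · cos φ₂ , cos φ₁ · sin φ₂ − sin φ₁ · cos φ₂ · cos Δλ )
  = atan2(-0.47162, -0.30715) = -123.075° → normalised to [0°, 360°): 236.925°.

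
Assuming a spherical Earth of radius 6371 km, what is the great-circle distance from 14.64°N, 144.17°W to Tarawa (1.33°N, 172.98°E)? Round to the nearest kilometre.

Δλ = 172.98 − -144.17 = 317.15°; wrapped into (−180°, 180°]: -42.85°.
Δφ = 1.33 − 14.64 = -13.31°.
a = sin²(Δφ/2) + cos φ₁ · cos φ₂ · sin²(Δλ/2) = 0.142495.
c = 2·atan2(√a, √(1−a)) = 0.77416 rad → d = 6371·c ≈ 4932.17 km.

4932 km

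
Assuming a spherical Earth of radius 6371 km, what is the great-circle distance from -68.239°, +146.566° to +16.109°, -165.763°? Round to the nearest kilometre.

10121 km

Δλ = -165.763 − 146.566 = -312.329°; wrapped into (−180°, 180°]: 47.671°.
Δφ = 16.109 − -68.239 = 84.348°.
a = sin²(Δφ/2) + cos φ₁ · cos φ₂ · sin²(Δλ/2) = 0.508923.
c = 2·atan2(√a, √(1−a)) = 1.58864 rad → d = 6371·c ≈ 10121.25 km.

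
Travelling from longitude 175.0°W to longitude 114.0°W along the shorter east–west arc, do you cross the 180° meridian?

Signed shortest Δλ = ((-114.0 − -175.0 + 180) mod 360) − 180 = 61.0°.
Going east by 61.0° from -175.0° reaches -114.0° without touching 180°.

No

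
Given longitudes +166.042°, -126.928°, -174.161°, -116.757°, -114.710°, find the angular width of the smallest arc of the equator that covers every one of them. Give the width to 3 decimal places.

Sort the longitudes: -174.161°, -126.928°, -116.757°, -114.710°, +166.042°.
Eastward gaps between consecutive values (wrapping around): 47.233°, 10.171°, 2.047°, 280.752°, 19.797°.
Largest gap = 280.752° ⇒ minimal covering band is its complement: 360° − 280.752° = 79.248°.
Band runs from +166.042° eastward to -114.710°, crossing the antimeridian.

79.248°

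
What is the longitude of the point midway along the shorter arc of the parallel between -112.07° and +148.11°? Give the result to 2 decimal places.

-161.98°

Signed shortest Δλ from -112.07° to +148.11° is -99.82°.
Midpoint longitude = -112.07° + (-99.82°)/2 = -112.07° − 49.91° = -161.98°.
(The naïve average (-112.07 + +148.11)/2 = 18.02° is on the wrong side of the globe.)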